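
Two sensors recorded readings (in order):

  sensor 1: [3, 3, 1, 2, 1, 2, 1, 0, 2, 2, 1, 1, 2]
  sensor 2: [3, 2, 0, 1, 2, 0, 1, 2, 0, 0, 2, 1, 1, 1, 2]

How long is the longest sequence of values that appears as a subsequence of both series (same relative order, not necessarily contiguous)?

Pick 3 [1,1] → 1 [3,4] → 2 [4,5] → 1 [5,7] → 2 [6,8] → 0 [8,10] → 2 [9,11] → 1 [11,13] → 1 [12,14] → 2 [13,15]; all 10 values appear in both, in order. Since dp[13][15] = 10, nothing longer is possible.

10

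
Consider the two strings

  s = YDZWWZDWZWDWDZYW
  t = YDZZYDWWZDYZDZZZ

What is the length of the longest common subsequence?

Taking Y at s[1]=t[1]; then D at s[2]=t[2]; then Z at s[3]=t[4]; then W at s[4]=t[7]; then W at s[5]=t[8]; then Z at s[6]=t[9]; then D at s[7]=t[10]; then Z at s[9]=t[12]; then D at s[11]=t[13]; then Z at s[14]=t[16] gives a common subsequence of length 10. Since dp[16][16] = 10, nothing longer is possible.

10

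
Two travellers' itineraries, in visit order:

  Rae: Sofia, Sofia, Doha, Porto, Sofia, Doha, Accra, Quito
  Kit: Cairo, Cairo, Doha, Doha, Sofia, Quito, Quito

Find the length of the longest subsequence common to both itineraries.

Taking Doha (Rae #3, Kit #4), then Sofia (Rae #5, Kit #5), then Quito (Rae #8, Kit #7) gives a common subsequence of length 3, and the DP table's final entry dp[8][7] is also 3, so no common subsequence is longer.

3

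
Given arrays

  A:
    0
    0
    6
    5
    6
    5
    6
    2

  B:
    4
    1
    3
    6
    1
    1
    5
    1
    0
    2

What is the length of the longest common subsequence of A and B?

3

One common subsequence of length 3: 6 (A #3, B #4), then 5 (A #4, B #7), then 2 (A #8, B #10). The LCS DP gives dp[8][10] = 3, so this is optimal.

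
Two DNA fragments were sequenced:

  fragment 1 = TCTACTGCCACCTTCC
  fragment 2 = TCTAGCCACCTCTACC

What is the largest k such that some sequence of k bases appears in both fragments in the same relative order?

Pick T (fragment 1 #1, fragment 2 #1) → C (fragment 1 #2, fragment 2 #2) → T (fragment 1 #3, fragment 2 #3) → A (fragment 1 #4, fragment 2 #4) → G (fragment 1 #7, fragment 2 #5) → C (fragment 1 #8, fragment 2 #6) → C (fragment 1 #9, fragment 2 #7) → A (fragment 1 #10, fragment 2 #8) → C (fragment 1 #11, fragment 2 #9) → C (fragment 1 #12, fragment 2 #10) → T (fragment 1 #13, fragment 2 #11) → T (fragment 1 #14, fragment 2 #13) → C (fragment 1 #15, fragment 2 #15) → C (fragment 1 #16, fragment 2 #16); all 14 bases appear in both, in order, and the DP table's final entry dp[16][16] is also 14, so no common subsequence is longer.

14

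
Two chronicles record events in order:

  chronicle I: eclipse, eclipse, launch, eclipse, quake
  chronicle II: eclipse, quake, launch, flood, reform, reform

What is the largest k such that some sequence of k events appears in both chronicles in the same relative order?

2

One common subsequence of length 2: eclipse at chronicle I[1]=chronicle II[1], then launch at chronicle I[3]=chronicle II[3]. dp[5][6] = 2 confirms this is the maximum.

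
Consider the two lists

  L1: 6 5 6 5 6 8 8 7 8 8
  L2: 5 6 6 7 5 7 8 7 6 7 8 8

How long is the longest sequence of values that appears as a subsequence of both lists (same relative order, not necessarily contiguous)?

Let dp[i][j] be the LCS length of the first i values of L1 and the first j values of L2. dp[i][j] = dp[i-1][j-1]+1 when the i-th and j-th values match, else max(dp[i-1][j], dp[i][j-1]).
    ·  5  6  6  7  5  7  8  7  6  7  8  8
 ·  0  0  0  0  0  0  0  0  0  0  0  0  0
 6  0  0  1  1  1  1  1  1  1  1  1  1  1
 5  0  1  1  1  1  2  2  2  2  2  2  2  2
 6  0  1  2  2  2  2  2  2  2  3  3  3  3
 5  0  1  2  2  2  3  3  3  3  3  3  3  3
 6  0  1  2  3  3  3  3  3  3  4  4  4  4
 8  0  1  2  3  3  3  3  4  4  4  4  5  5
 8  0  1  2  3  3  3  3  4  4  4  4  5  6
 7  0  1  2  3  4  4  4  4  5  5  5  5  6
 8  0  1  2  3  4  4  4  5  5  5  5  6  6
 8  0  1  2  3  4  4  4  5  5  5  5  6  7
dp[10][12] = 7. One LCS (by backtracking along matches): 6, 6, 5, 6, 7, 8, 8.

7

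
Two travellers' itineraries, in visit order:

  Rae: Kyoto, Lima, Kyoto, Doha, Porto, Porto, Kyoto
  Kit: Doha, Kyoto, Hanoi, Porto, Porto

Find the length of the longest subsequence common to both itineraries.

3

Match Kyoto (Rae #1, Kit #2), Porto (Rae #5, Kit #4), Porto (Rae #6, Kit #5) — 3 stops in the same relative order in both, and the DP table's final entry dp[7][5] is also 3, so no common subsequence is longer.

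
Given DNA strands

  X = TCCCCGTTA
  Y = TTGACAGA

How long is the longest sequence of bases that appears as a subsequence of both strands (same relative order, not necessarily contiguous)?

Let dp[i][j] be the LCS length of the first i bases of X and the first j bases of Y. dp[i][j] = dp[i-1][j-1]+1 when the i-th and j-th bases match, else max(dp[i-1][j], dp[i][j-1]).
    ·  T  T  G  A  C  A  G  A
 ·  0  0  0  0  0  0  0  0  0
 T  0  1  1  1  1  1  1  1  1
 C  0  1  1  1  1  2  2  2  2
 C  0  1  1  1  1  2  2  2  2
 C  0  1  1  1  1  2  2  2  2
 C  0  1  1  1  1  2  2  2  2
 G  0  1  1  2  2  2  2  3  3
 T  0  1  2  2  2  2  2  3  3
 T  0  1  2  2  2  2  2  3  3
 A  0  1  2  2  3  3  3  3  4
dp[9][8] = 4. One LCS (by backtracking along matches): TCGA.

4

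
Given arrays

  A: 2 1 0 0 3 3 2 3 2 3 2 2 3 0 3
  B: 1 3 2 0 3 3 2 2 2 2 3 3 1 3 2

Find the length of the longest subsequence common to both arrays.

Pick 2 at A[1]=B[3], then 0 at A[4]=B[4], then 3 at A[5]=B[5], then 3 at A[6]=B[6], then 2 at A[7]=B[7], then 2 at A[9]=B[8], then 2 at A[11]=B[9], then 2 at A[12]=B[10], then 3 at A[13]=B[12], then 3 at A[15]=B[14]; all 10 values appear in both, in order. Since dp[15][15] = 10, nothing longer is possible.

10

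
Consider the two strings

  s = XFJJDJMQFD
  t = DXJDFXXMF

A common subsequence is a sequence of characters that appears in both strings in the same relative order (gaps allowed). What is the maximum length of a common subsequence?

Match X [1,2], J [4,3], D [5,4], M [7,8], F [9,9] — 5 characters in the same relative order in both, and the DP table's final entry dp[10][9] is also 5, so no common subsequence is longer.

5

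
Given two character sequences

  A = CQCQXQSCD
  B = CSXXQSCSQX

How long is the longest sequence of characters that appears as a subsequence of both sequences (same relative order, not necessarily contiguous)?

5

Match C at A[1]=B[1], Q at A[2]=B[5], C at A[3]=B[7], Q at A[4]=B[9], X at A[5]=B[10] — 5 characters in the same relative order in both. Since dp[9][10] = 5, nothing longer is possible.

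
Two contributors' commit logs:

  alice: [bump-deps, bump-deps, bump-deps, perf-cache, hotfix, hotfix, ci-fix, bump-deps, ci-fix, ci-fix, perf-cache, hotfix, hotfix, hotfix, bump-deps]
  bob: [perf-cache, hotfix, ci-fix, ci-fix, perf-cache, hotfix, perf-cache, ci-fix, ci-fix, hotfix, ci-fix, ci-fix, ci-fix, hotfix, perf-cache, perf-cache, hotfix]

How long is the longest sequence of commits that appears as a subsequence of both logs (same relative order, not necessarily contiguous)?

8

Taking perf-cache (alice #4, bob #5); then hotfix (alice #5, bob #6); then hotfix (alice #6, bob #10); then ci-fix (alice #7, bob #11); then ci-fix (alice #9, bob #12); then ci-fix (alice #10, bob #13); then perf-cache (alice #11, bob #16); then hotfix (alice #14, bob #17) gives a common subsequence of length 8. dp[15][17] = 8 confirms this is the maximum.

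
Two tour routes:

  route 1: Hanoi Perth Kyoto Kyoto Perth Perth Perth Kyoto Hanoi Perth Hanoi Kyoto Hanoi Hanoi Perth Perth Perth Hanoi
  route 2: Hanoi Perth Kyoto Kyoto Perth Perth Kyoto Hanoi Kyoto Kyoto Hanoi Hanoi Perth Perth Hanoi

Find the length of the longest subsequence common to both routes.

Match Hanoi [1,1], then Perth [2,2], then Kyoto [3,3], then Kyoto [4,4], then Perth [6,5], then Perth [7,6], then Kyoto [8,7], then Hanoi [9,8], then Kyoto [12,10], then Hanoi [13,11], then Hanoi [14,12], then Perth [16,13], then Perth [17,14], then Hanoi [18,15] — 14 stops in the same relative order in both, and the DP table's final entry dp[18][15] is also 14, so no common subsequence is longer.

14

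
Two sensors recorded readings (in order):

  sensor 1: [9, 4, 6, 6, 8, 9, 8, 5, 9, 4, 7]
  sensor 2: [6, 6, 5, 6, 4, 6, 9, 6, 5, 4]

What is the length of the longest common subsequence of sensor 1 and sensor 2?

5

One common subsequence of length 5: 4 at sensor 1[2]=sensor 2[5]; then 6 at sensor 1[3]=sensor 2[6]; then 6 at sensor 1[4]=sensor 2[8]; then 5 at sensor 1[8]=sensor 2[9]; then 4 at sensor 1[10]=sensor 2[10], and the DP table's final entry dp[11][10] is also 5, so no common subsequence is longer.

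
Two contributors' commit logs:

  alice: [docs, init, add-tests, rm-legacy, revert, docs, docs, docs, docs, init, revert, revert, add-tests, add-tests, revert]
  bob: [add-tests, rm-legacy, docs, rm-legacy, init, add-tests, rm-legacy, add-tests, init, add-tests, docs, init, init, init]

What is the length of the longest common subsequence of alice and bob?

Match docs at alice[1]=bob[3], init at alice[2]=bob[5], add-tests at alice[3]=bob[6], rm-legacy at alice[4]=bob[7], docs at alice[6]=bob[11], init at alice[10]=bob[14] — 6 commits in the same relative order in both, and the DP table's final entry dp[15][14] is also 6, so no common subsequence is longer.

6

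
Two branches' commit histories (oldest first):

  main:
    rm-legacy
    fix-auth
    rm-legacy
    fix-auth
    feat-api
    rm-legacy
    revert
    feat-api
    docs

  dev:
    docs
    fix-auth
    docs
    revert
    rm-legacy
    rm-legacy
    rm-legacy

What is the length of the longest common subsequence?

3

Match rm-legacy (main #1, dev #5), rm-legacy (main #3, dev #6), rm-legacy (main #6, dev #7) — 3 commits in the same relative order in both. dp[9][7] = 3 confirms this is the maximum.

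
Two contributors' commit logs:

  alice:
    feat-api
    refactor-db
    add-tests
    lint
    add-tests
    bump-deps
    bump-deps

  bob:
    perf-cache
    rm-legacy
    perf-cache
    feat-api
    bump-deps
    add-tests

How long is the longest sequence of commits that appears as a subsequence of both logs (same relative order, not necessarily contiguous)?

2

Taking feat-api (alice #1, bob #4) → add-tests (alice #5, bob #6) gives a common subsequence of length 2. dp[7][6] = 2 confirms this is the maximum.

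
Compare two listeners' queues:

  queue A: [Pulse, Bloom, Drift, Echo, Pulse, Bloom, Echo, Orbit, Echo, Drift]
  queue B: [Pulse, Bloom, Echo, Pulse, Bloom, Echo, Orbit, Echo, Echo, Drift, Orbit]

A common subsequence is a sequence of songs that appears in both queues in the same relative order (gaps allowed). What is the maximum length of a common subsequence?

Pick Pulse [1,1]; then Bloom [2,2]; then Echo [4,3]; then Pulse [5,4]; then Bloom [6,5]; then Echo [7,6]; then Orbit [8,7]; then Echo [9,9]; then Drift [10,10]; all 9 songs appear in both, in order. dp[10][11] = 9 confirms this is the maximum.

9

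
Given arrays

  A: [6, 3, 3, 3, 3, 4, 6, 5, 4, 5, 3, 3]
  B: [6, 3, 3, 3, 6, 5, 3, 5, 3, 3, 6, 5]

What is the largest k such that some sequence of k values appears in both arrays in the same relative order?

Pick 6 at A[1]=B[1]; then 3 at A[3]=B[2]; then 3 at A[4]=B[3]; then 3 at A[5]=B[4]; then 6 at A[7]=B[5]; then 5 at A[8]=B[6]; then 5 at A[10]=B[8]; then 3 at A[11]=B[9]; then 3 at A[12]=B[10]; all 9 values appear in both, in order. The LCS DP gives dp[12][12] = 9, so this is optimal.

9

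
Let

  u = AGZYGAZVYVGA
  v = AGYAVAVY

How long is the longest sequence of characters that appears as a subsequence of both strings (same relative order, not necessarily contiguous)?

One common subsequence of length 6: A [1,1], then G [2,2], then Y [4,3], then A [6,6], then V [8,7], then Y [9,8]. dp[12][8] = 6 confirms this is the maximum.

6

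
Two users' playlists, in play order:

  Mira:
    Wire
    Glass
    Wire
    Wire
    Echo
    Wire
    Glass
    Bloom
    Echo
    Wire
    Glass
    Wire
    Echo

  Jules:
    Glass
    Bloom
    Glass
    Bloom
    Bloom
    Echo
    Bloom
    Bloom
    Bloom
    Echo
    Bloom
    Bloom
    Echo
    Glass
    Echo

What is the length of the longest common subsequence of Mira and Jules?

6

Match Glass at Mira[2]=Jules[3], Echo at Mira[5]=Jules[10], Bloom at Mira[8]=Jules[12], Echo at Mira[9]=Jules[13], Glass at Mira[11]=Jules[14], Echo at Mira[13]=Jules[15] — 6 songs in the same relative order in both, and the DP table's final entry dp[13][15] is also 6, so no common subsequence is longer.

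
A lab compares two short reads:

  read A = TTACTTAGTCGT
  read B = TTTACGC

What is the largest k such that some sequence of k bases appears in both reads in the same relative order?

6

Taking T at read A[1]=read B[2]; then T at read A[2]=read B[3]; then A at read A[3]=read B[4]; then C at read A[4]=read B[5]; then G at read A[8]=read B[6]; then C at read A[10]=read B[7] gives a common subsequence of length 6. The LCS DP gives dp[12][7] = 6, so this is optimal.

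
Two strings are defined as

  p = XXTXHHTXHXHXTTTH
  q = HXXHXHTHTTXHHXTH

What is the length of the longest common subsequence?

12

One common subsequence of length 12: X [1,2], then X [2,3], then X [4,5], then H [5,6], then H [6,8], then T [7,10], then X [8,11], then H [9,12], then H [11,13], then X [12,14], then T [15,15], then H [16,16]. Since dp[16][16] = 12, nothing longer is possible.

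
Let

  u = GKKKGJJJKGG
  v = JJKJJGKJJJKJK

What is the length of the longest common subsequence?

6

Let dp[i][j] be the LCS length of the first i characters of u and the first j characters of v. dp[i][j] = dp[i-1][j-1]+1 when the i-th and j-th characters match, else max(dp[i-1][j], dp[i][j-1]).
    ·  J  J  K  J  J  G  K  J  J  J  K  J  K
 ·  0  0  0  0  0  0  0  0  0  0  0  0  0  0
 G  0  0  0  0  0  0  1  1  1  1  1  1  1  1
 K  0  0  0  1  1  1  1  2  2  2  2  2  2  2
 K  0  0  0  1  1  1  1  2  2  2  2  3  3  3
 K  0  0  0  1  1  1  1  2  2  2  2  3  3  4
 G  0  0  0  1  1  1  2  2  2  2  2  3  3  4
 J  0  1  1  1  2  2  2  2  3  3  3  3  4  4
 J  0  1  2  2  2  3  3  3  3  4  4  4  4  4
 J  0  1  2  2  3  3  3  3  4  4  5  5  5  5
 K  0  1  2  3  3  3  3  4  4  4  5  6  6  6
 G  0  1  2  3  3  3  4  4  4  4  5  6  6  6
 G  0  1  2  3  3  3  4  4  4  4  5  6  6  6
dp[11][13] = 6. One LCS (by backtracking along matches): GKJJJK.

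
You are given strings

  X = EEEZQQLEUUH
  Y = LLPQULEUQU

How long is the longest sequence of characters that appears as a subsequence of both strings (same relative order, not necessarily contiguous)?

5

Taking Q (X #5, Y #4), L (X #7, Y #6), E (X #8, Y #7), U (X #9, Y #8), U (X #10, Y #10) gives a common subsequence of length 5, and the DP table's final entry dp[11][10] is also 5, so no common subsequence is longer.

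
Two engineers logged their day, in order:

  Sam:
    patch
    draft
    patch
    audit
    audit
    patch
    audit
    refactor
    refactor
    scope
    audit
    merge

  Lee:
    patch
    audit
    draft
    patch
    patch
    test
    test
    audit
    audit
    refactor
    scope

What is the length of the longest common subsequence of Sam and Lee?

7

One common subsequence of length 7: patch at Sam[1]=Lee[1], draft at Sam[2]=Lee[3], patch at Sam[3]=Lee[5], audit at Sam[5]=Lee[8], audit at Sam[7]=Lee[9], refactor at Sam[9]=Lee[10], scope at Sam[10]=Lee[11]. dp[12][11] = 7 confirms this is the maximum.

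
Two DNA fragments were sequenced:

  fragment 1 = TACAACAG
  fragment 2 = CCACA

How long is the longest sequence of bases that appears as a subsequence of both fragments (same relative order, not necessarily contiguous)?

Let dp[i][j] be the LCS length of the first i bases of fragment 1 and the first j bases of fragment 2. dp[i][j] = dp[i-1][j-1]+1 when the i-th and j-th bases match, else max(dp[i-1][j], dp[i][j-1]).
    ·  C  C  A  C  A
 ·  0  0  0  0  0  0
 T  0  0  0  0  0  0
 A  0  0  0  1  1  1
 C  0  1  1  1  2  2
 A  0  1  1  2  2  3
 A  0  1  1  2  2  3
 C  0  1  2  2  3  3
 A  0  1  2  3  3  4
 G  0  1  2  3  3  4
dp[8][5] = 4. One LCS (by backtracking along matches): CACA.

4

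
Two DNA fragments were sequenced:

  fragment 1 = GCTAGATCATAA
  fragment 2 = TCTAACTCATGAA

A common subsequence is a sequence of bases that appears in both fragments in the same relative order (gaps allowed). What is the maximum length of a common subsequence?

Pick C (fragment 1 #2, fragment 2 #2), then T (fragment 1 #3, fragment 2 #3), then A (fragment 1 #4, fragment 2 #4), then A (fragment 1 #6, fragment 2 #5), then T (fragment 1 #7, fragment 2 #7), then C (fragment 1 #8, fragment 2 #8), then A (fragment 1 #9, fragment 2 #9), then T (fragment 1 #10, fragment 2 #10), then A (fragment 1 #11, fragment 2 #12), then A (fragment 1 #12, fragment 2 #13); all 10 bases appear in both, in order. Since dp[12][13] = 10, nothing longer is possible.

10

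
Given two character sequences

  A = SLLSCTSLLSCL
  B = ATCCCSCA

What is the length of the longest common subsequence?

3

Let dp[i][j] be the LCS length of the first i characters of A and the first j characters of B. dp[i][j] = dp[i-1][j-1]+1 when the i-th and j-th characters match, else max(dp[i-1][j], dp[i][j-1]).
    ·  A  T  C  C  C  S  C  A
 ·  0  0  0  0  0  0  0  0  0
 S  0  0  0  0  0  0  1  1  1
 L  0  0  0  0  0  0  1  1  1
 L  0  0  0  0  0  0  1  1  1
 S  0  0  0  0  0  0  1  1  1
 C  0  0  0  1  1  1  1  2  2
 T  0  0  1  1  1  1  1  2  2
 S  0  0  1  1  1  1  2  2  2
 L  0  0  1  1  1  1  2  2  2
 L  0  0  1  1  1  1  2  2  2
 S  0  0  1  1  1  1  2  2  2
 C  0  0  1  2  2  2  2  3  3
 L  0  0  1  2  2  2  2  3  3
dp[12][8] = 3. One LCS (by backtracking along matches): CSC.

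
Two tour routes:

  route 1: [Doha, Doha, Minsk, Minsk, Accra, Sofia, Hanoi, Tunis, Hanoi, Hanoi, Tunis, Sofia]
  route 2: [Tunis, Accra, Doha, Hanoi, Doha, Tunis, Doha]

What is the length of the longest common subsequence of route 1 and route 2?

Pick Doha at route 1[1]=route 2[3], Doha at route 1[2]=route 2[5], Tunis at route 1[8]=route 2[6]; all 3 stops appear in both, in order. Since dp[12][7] = 3, nothing longer is possible.

3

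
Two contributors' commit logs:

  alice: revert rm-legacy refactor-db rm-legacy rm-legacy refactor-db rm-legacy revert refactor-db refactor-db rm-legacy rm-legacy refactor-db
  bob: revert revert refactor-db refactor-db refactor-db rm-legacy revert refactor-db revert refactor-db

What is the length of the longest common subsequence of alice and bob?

Pick revert at alice[1]=bob[2], refactor-db at alice[3]=bob[4], refactor-db at alice[6]=bob[5], rm-legacy at alice[7]=bob[6], revert at alice[8]=bob[7], refactor-db at alice[9]=bob[8], refactor-db at alice[13]=bob[10]; all 7 commits appear in both, in order, and the DP table's final entry dp[13][10] is also 7, so no common subsequence is longer.

7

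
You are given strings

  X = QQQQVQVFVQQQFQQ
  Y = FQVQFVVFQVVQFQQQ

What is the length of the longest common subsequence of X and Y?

One common subsequence of length 10: Q (X #1, Y #2), then Q (X #2, Y #4), then V (X #5, Y #7), then Q (X #6, Y #9), then V (X #7, Y #10), then V (X #9, Y #11), then Q (X #10, Y #12), then Q (X #12, Y #14), then Q (X #14, Y #15), then Q (X #15, Y #16). Since dp[15][16] = 10, nothing longer is possible.

10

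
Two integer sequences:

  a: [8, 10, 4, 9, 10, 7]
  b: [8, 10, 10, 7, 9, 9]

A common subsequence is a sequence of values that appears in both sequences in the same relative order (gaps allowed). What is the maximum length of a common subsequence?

Let dp[i][j] be the LCS length of the first i values of a and the first j values of b. dp[i][j] = dp[i-1][j-1]+1 when the i-th and j-th values match, else max(dp[i-1][j], dp[i][j-1]).
    ·  8 10 10  7  9  9
 ·  0  0  0  0  0  0  0
 8  0  1  1  1  1  1  1
10  0  1  2  2  2  2  2
 4  0  1  2  2  2  2  2
 9  0  1  2  2  2  3  3
10  0  1  2  3  3  3  3
 7  0  1  2  3  4  4  4
dp[6][6] = 4. One LCS (by backtracking along matches): 8, 10, 10, 7.

4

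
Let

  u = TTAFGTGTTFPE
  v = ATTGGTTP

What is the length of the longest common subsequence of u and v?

Match T at u[1]=v[2], T at u[2]=v[3], G at u[5]=v[4], G at u[7]=v[5], T at u[8]=v[6], T at u[9]=v[7], P at u[11]=v[8] — 7 characters in the same relative order in both. The LCS DP gives dp[12][8] = 7, so this is optimal.

7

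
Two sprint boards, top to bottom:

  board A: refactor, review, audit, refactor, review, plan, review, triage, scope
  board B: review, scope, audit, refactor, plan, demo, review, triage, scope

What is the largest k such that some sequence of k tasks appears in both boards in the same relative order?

7

One common subsequence of length 7: review (board A #2, board B #1); then audit (board A #3, board B #3); then refactor (board A #4, board B #4); then plan (board A #6, board B #5); then review (board A #7, board B #7); then triage (board A #8, board B #8); then scope (board A #9, board B #9). dp[9][9] = 7 confirms this is the maximum.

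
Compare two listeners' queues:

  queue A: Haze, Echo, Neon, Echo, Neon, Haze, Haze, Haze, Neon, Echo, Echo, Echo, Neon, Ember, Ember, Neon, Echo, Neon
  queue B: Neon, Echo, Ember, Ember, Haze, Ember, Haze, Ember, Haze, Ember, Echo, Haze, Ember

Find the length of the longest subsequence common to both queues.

Taking Neon [3,1] → Echo [4,2] → Haze [6,5] → Haze [7,7] → Haze [8,9] → Echo [10,11] → Ember [15,13] gives a common subsequence of length 7, and the DP table's final entry dp[18][13] is also 7, so no common subsequence is longer.

7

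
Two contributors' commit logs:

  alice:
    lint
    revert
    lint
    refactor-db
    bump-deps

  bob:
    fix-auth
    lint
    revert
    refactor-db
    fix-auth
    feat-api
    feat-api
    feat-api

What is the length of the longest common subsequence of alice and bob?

3

Taking lint (alice #1, bob #2); then revert (alice #2, bob #3); then refactor-db (alice #4, bob #4) gives a common subsequence of length 3, and the DP table's final entry dp[5][8] is also 3, so no common subsequence is longer.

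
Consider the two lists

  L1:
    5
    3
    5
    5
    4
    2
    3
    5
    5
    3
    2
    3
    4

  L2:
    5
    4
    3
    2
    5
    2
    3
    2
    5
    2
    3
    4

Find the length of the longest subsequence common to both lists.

Taking 5 at L1[1]=L2[1]; then 3 at L1[2]=L2[3]; then 5 at L1[4]=L2[5]; then 2 at L1[6]=L2[6]; then 3 at L1[7]=L2[7]; then 5 at L1[9]=L2[9]; then 2 at L1[11]=L2[10]; then 3 at L1[12]=L2[11]; then 4 at L1[13]=L2[12] gives a common subsequence of length 9. The LCS DP gives dp[13][12] = 9, so this is optimal.

9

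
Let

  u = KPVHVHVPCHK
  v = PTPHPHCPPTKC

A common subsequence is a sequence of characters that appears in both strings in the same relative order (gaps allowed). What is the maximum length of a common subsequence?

5

Match P [2,3], H [4,4], H [6,6], P [8,9], C [9,12] — 5 characters in the same relative order in both, and the DP table's final entry dp[11][12] is also 5, so no common subsequence is longer.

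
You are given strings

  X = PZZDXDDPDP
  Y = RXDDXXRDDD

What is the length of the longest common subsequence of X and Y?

Taking D (X #4, Y #4), then X (X #5, Y #6), then D (X #6, Y #8), then D (X #7, Y #9), then D (X #9, Y #10) gives a common subsequence of length 5. The LCS DP gives dp[10][10] = 5, so this is optimal.

5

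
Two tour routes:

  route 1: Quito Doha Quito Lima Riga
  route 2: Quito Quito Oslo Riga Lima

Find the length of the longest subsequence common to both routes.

One common subsequence of length 3: Quito at route 1[1]=route 2[1], then Quito at route 1[3]=route 2[2], then Lima at route 1[4]=route 2[5]. dp[5][5] = 3 confirms this is the maximum.

3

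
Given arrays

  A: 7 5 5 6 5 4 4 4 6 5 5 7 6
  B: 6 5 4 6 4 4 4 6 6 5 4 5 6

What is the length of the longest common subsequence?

9

Taking 5 at A[2]=B[2]; then 6 at A[4]=B[4]; then 4 at A[6]=B[5]; then 4 at A[7]=B[6]; then 4 at A[8]=B[7]; then 6 at A[9]=B[9]; then 5 at A[10]=B[10]; then 5 at A[11]=B[12]; then 6 at A[13]=B[13] gives a common subsequence of length 9. The LCS DP gives dp[13][13] = 9, so this is optimal.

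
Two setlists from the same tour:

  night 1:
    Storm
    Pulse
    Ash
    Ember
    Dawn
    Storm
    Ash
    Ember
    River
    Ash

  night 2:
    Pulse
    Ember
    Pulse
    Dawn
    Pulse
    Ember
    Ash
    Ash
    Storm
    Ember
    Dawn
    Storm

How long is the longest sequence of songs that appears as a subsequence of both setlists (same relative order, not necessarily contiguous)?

5

One common subsequence of length 5: Pulse (night 1 #2, night 2 #5) → Ash (night 1 #3, night 2 #8) → Ember (night 1 #4, night 2 #10) → Dawn (night 1 #5, night 2 #11) → Storm (night 1 #6, night 2 #12). Since dp[10][12] = 5, nothing longer is possible.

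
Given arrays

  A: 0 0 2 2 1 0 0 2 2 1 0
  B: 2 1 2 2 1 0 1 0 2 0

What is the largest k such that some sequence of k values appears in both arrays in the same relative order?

7

Match 2 (A #3, B #3) → 2 (A #4, B #4) → 1 (A #5, B #5) → 0 (A #6, B #6) → 0 (A #7, B #8) → 2 (A #9, B #9) → 0 (A #11, B #10) — 7 values in the same relative order in both. dp[11][10] = 7 confirms this is the maximum.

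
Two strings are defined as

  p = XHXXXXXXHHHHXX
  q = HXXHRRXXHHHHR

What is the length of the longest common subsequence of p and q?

Pick H at p[2]=q[1] → X at p[3]=q[2] → X at p[4]=q[3] → X at p[7]=q[7] → X at p[8]=q[8] → H at p[9]=q[9] → H at p[10]=q[10] → H at p[11]=q[11] → H at p[12]=q[12]; all 9 characters appear in both, in order. Since dp[14][13] = 9, nothing longer is possible.

9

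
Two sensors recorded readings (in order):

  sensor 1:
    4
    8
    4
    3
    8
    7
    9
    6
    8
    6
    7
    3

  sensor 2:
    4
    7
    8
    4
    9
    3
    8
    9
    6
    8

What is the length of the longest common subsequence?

Pick 4 [1,1], 8 [2,3], 4 [3,4], 3 [4,6], 8 [5,7], 9 [7,8], 6 [8,9], 8 [9,10]; all 8 values appear in both, in order. The LCS DP gives dp[12][10] = 8, so this is optimal.

8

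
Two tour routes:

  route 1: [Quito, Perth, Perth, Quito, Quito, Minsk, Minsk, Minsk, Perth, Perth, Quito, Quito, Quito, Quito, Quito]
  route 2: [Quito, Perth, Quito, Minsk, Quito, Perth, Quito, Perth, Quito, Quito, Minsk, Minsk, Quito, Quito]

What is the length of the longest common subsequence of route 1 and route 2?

Match Quito (route 1 #1, route 2 #1); then Perth (route 1 #3, route 2 #2); then Quito (route 1 #4, route 2 #3); then Quito (route 1 #5, route 2 #5); then Perth (route 1 #9, route 2 #6); then Perth (route 1 #10, route 2 #8); then Quito (route 1 #11, route 2 #9); then Quito (route 1 #12, route 2 #10); then Quito (route 1 #14, route 2 #13); then Quito (route 1 #15, route 2 #14) — 10 stops in the same relative order in both, and the DP table's final entry dp[15][14] is also 10, so no common subsequence is longer.

10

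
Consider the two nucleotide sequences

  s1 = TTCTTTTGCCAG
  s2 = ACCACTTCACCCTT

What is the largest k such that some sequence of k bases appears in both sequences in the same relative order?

5

Taking T [1,6] → T [2,7] → C [3,12] → T [6,13] → T [7,14] gives a common subsequence of length 5, and the DP table's final entry dp[12][14] is also 5, so no common subsequence is longer.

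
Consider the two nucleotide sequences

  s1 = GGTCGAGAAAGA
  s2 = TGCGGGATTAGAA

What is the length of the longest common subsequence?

8

Pick G [1,2], then G [2,4], then G [5,5], then G [7,6], then A [8,7], then A [9,10], then A [10,12], then A [12,13]; all 8 bases appear in both, in order. Since dp[12][13] = 8, nothing longer is possible.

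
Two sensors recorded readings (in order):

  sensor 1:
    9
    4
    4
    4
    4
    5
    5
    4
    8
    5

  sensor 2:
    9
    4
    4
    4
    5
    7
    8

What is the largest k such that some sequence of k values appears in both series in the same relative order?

Let dp[i][j] be the LCS length of the first i values of sensor 1 and the first j values of sensor 2. dp[i][j] = dp[i-1][j-1]+1 when the i-th and j-th values match, else max(dp[i-1][j], dp[i][j-1]).
    ·  9  4  4  4  5  7  8
 ·  0  0  0  0  0  0  0  0
 9  0  1  1  1  1  1  1  1
 4  0  1  2  2  2  2  2  2
 4  0  1  2  3  3  3  3  3
 4  0  1  2  3  4  4  4  4
 4  0  1  2  3  4  4  4  4
 5  0  1  2  3  4  5  5  5
 5  0  1  2  3  4  5  5  5
 4  0  1  2  3  4  5  5  5
 8  0  1  2  3  4  5  5  6
 5  0  1  2  3  4  5  5  6
dp[10][7] = 6. One LCS (by backtracking along matches): 9, 4, 4, 4, 5, 8.

6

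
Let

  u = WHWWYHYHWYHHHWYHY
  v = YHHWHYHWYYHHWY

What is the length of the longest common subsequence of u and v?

11

Taking H at u[2]=v[3], then W at u[4]=v[4], then H at u[6]=v[5], then Y at u[7]=v[6], then H at u[8]=v[7], then W at u[9]=v[8], then Y at u[10]=v[10], then H at u[12]=v[11], then H at u[13]=v[12], then W at u[14]=v[13], then Y at u[17]=v[14] gives a common subsequence of length 11, and the DP table's final entry dp[17][14] is also 11, so no common subsequence is longer.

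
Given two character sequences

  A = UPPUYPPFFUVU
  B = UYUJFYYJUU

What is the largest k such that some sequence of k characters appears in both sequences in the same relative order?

One common subsequence of length 5: U (A #1, B #1), U (A #4, B #3), Y (A #5, B #7), U (A #10, B #9), U (A #12, B #10). The LCS DP gives dp[12][10] = 5, so this is optimal.

5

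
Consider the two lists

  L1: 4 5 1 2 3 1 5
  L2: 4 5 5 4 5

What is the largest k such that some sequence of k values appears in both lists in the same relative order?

Let dp[i][j] be the LCS length of the first i values of L1 and the first j values of L2. dp[i][j] = dp[i-1][j-1]+1 when the i-th and j-th values match, else max(dp[i-1][j], dp[i][j-1]).
    ·  4  5  5  4  5
 ·  0  0  0  0  0  0
 4  0  1  1  1  1  1
 5  0  1  2  2  2  2
 1  0  1  2  2  2  2
 2  0  1  2  2  2  2
 3  0  1  2  2  2  2
 1  0  1  2  2  2  2
 5  0  1  2  3  3  3
dp[7][5] = 3. One LCS (by backtracking along matches): 4, 5, 5.

3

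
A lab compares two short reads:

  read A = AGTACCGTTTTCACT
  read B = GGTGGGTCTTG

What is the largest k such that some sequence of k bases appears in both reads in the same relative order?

6

One common subsequence of length 6: G (read A #2, read B #2), then T (read A #3, read B #3), then G (read A #7, read B #6), then T (read A #8, read B #7), then T (read A #9, read B #9), then T (read A #10, read B #10). dp[15][11] = 6 confirms this is the maximum.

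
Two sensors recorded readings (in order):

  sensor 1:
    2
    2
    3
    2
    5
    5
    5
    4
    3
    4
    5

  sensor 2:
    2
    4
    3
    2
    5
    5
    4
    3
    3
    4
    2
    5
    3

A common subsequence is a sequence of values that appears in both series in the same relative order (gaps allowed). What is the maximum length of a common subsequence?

Pick 2 (sensor 1 #1, sensor 2 #1), 3 (sensor 1 #3, sensor 2 #3), 2 (sensor 1 #4, sensor 2 #4), 5 (sensor 1 #6, sensor 2 #5), 5 (sensor 1 #7, sensor 2 #6), 4 (sensor 1 #8, sensor 2 #7), 3 (sensor 1 #9, sensor 2 #9), 4 (sensor 1 #10, sensor 2 #10), 5 (sensor 1 #11, sensor 2 #12); all 9 values appear in both, in order, and the DP table's final entry dp[11][13] is also 9, so no common subsequence is longer.

9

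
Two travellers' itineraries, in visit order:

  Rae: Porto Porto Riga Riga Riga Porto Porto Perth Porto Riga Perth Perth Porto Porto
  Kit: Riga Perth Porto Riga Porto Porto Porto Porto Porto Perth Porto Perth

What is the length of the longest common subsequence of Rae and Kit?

7

Pick Porto (Rae #1, Kit #6); then Porto (Rae #2, Kit #7); then Porto (Rae #6, Kit #8); then Porto (Rae #7, Kit #9); then Perth (Rae #8, Kit #10); then Porto (Rae #9, Kit #11); then Perth (Rae #12, Kit #12); all 7 stops appear in both, in order, and the DP table's final entry dp[14][12] is also 7, so no common subsequence is longer.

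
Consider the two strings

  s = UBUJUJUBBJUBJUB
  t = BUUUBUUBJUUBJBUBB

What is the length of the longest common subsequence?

Match B (s #2, t #1) → U (s #3, t #2) → U (s #5, t #3) → U (s #7, t #4) → B (s #8, t #5) → B (s #9, t #8) → J (s #10, t #9) → U (s #11, t #11) → B (s #12, t #12) → J (s #13, t #13) → U (s #14, t #15) → B (s #15, t #17) — 12 characters in the same relative order in both. Since dp[15][17] = 12, nothing longer is possible.

12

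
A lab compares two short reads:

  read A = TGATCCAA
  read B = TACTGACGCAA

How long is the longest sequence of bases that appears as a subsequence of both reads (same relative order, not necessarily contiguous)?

7

Taking T [1,4], then G [2,5], then A [3,6], then C [5,7], then C [6,9], then A [7,10], then A [8,11] gives a common subsequence of length 7. The LCS DP gives dp[8][11] = 7, so this is optimal.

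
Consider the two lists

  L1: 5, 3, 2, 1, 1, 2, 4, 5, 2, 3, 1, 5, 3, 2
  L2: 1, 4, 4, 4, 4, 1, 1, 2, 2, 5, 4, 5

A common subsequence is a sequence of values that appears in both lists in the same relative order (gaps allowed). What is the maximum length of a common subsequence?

5

One common subsequence of length 5: 1 (L1 #4, L2 #6) → 1 (L1 #5, L2 #7) → 2 (L1 #6, L2 #9) → 4 (L1 #7, L2 #11) → 5 (L1 #12, L2 #12). dp[14][12] = 5 confirms this is the maximum.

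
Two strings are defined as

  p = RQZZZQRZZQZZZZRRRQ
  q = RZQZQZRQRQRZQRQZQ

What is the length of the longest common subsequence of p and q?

10

Taking R at p[1]=q[1], then Q at p[2]=q[3], then Z at p[3]=q[4], then Z at p[4]=q[6], then Z at p[5]=q[12], then Q at p[6]=q[13], then R at p[7]=q[14], then Q at p[10]=q[15], then Z at p[14]=q[16], then Q at p[18]=q[17] gives a common subsequence of length 10. Since dp[18][17] = 10, nothing longer is possible.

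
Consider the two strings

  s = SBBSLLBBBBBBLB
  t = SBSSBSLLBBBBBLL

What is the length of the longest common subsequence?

12

One common subsequence of length 12: S [1,1] → B [2,2] → B [3,5] → S [4,6] → L [5,7] → L [6,8] → B [7,9] → B [8,10] → B [9,11] → B [10,12] → B [11,13] → L [13,15], and the DP table's final entry dp[14][15] is also 12, so no common subsequence is longer.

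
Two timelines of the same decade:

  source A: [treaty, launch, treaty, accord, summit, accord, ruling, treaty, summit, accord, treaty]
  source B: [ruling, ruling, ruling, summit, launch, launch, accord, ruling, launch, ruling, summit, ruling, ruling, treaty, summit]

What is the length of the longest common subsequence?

One common subsequence of length 6: launch [2,6], then accord [4,7], then summit [5,11], then ruling [7,13], then treaty [8,14], then summit [9,15]. The LCS DP gives dp[11][15] = 6, so this is optimal.

6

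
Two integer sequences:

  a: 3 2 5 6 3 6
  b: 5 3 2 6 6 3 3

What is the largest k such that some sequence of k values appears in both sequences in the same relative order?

4

Match 3 at a[1]=b[2], then 2 at a[2]=b[3], then 6 at a[4]=b[5], then 3 at a[5]=b[7] — 4 values in the same relative order in both. The LCS DP gives dp[6][7] = 4, so this is optimal.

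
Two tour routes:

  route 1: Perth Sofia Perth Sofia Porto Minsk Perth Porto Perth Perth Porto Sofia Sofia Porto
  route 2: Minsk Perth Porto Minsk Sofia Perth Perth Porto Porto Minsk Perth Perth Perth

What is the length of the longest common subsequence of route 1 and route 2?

8

Taking Perth at route 1[1]=route 2[2], Sofia at route 1[2]=route 2[5], Perth at route 1[3]=route 2[7], Porto at route 1[5]=route 2[9], Minsk at route 1[6]=route 2[10], Perth at route 1[7]=route 2[11], Perth at route 1[9]=route 2[12], Perth at route 1[10]=route 2[13] gives a common subsequence of length 8. dp[14][13] = 8 confirms this is the maximum.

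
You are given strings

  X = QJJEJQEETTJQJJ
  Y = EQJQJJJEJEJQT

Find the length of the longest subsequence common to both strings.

Pick Q (X #1, Y #4); then J (X #2, Y #6); then J (X #3, Y #7); then E (X #4, Y #8); then J (X #5, Y #9); then E (X #8, Y #10); then J (X #11, Y #11); then Q (X #12, Y #12); all 8 characters appear in both, in order, and the DP table's final entry dp[14][13] is also 8, so no common subsequence is longer.

8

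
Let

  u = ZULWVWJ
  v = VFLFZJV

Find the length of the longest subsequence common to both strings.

2

Taking Z at u[1]=v[5], then V at u[5]=v[7] gives a common subsequence of length 2. Since dp[7][7] = 2, nothing longer is possible.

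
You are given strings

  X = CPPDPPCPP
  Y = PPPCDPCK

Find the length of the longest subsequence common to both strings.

Match P [2,2], then P [3,3], then D [4,5], then P [6,6], then C [7,7] — 5 characters in the same relative order in both. The LCS DP gives dp[9][8] = 5, so this is optimal.

5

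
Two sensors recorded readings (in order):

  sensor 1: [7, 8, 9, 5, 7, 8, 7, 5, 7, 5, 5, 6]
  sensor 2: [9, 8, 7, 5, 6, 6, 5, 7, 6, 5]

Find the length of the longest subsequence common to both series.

Match 9 (sensor 1 #3, sensor 2 #1); then 8 (sensor 1 #6, sensor 2 #2); then 7 (sensor 1 #7, sensor 2 #3); then 5 (sensor 1 #8, sensor 2 #7); then 7 (sensor 1 #9, sensor 2 #8); then 5 (sensor 1 #11, sensor 2 #10) — 6 values in the same relative order in both. dp[12][10] = 6 confirms this is the maximum.

6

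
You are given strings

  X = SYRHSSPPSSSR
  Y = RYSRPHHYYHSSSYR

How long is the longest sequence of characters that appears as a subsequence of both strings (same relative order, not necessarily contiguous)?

One common subsequence of length 7: S [1,3], then Y [2,9], then H [4,10], then S [5,11], then S [6,12], then S [9,13], then R [12,15], and the DP table's final entry dp[12][15] is also 7, so no common subsequence is longer.

7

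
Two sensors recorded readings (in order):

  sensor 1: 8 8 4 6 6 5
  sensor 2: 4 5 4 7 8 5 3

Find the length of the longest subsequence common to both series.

One common subsequence of length 2: 8 (sensor 1 #2, sensor 2 #5), then 5 (sensor 1 #6, sensor 2 #6). The LCS DP gives dp[6][7] = 2, so this is optimal.

2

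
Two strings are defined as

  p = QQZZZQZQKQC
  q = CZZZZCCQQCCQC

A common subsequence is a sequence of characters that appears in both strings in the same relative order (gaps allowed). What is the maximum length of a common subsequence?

7

One common subsequence of length 7: Z [3,3], then Z [4,4], then Z [5,5], then Q [6,8], then Q [8,9], then Q [10,12], then C [11,13]. dp[11][13] = 7 confirms this is the maximum.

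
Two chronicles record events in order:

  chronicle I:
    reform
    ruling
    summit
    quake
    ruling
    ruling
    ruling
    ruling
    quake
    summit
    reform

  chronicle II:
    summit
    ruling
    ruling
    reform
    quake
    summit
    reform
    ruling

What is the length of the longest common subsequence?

Match summit [3,1] → ruling [5,2] → ruling [6,3] → quake [9,5] → summit [10,6] → reform [11,7] — 6 events in the same relative order in both, and the DP table's final entry dp[11][8] is also 6, so no common subsequence is longer.

6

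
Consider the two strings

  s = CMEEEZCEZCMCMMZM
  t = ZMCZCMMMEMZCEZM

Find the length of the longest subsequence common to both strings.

Pick M at s[2]=t[2], then C at s[7]=t[3], then Z at s[9]=t[4], then C at s[10]=t[5], then M at s[11]=t[7], then M at s[13]=t[8], then M at s[14]=t[10], then Z at s[15]=t[14], then M at s[16]=t[15]; all 9 characters appear in both, in order, and the DP table's final entry dp[16][15] is also 9, so no common subsequence is longer.

9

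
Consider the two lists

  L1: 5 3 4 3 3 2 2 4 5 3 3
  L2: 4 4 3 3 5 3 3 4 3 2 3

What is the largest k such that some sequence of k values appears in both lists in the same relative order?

6

Pick 5 (L1 #1, L2 #5) → 3 (L1 #2, L2 #7) → 4 (L1 #3, L2 #8) → 3 (L1 #5, L2 #9) → 2 (L1 #7, L2 #10) → 3 (L1 #11, L2 #11); all 6 values appear in both, in order. The LCS DP gives dp[11][11] = 6, so this is optimal.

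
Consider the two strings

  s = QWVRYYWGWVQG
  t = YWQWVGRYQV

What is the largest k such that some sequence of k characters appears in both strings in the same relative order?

6

One common subsequence of length 6: Q [1,3], then W [2,4], then V [3,5], then R [4,7], then Y [5,8], then V [10,10], and the DP table's final entry dp[12][10] is also 6, so no common subsequence is longer.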